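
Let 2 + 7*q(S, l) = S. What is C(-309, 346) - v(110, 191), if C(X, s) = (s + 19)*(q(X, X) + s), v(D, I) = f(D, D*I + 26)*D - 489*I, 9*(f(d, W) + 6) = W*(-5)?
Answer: 31282984/21 ≈ 1.4897e+6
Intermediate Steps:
f(d, W) = -6 - 5*W/9 (f(d, W) = -6 + (W*(-5))/9 = -6 + (-5*W)/9 = -6 - 5*W/9)
q(S, l) = -2/7 + S/7
v(D, I) = -489*I + D*(-184/9 - 5*D*I/9) (v(D, I) = (-6 - 5*(D*I + 26)/9)*D - 489*I = (-6 - 5*(26 + D*I)/9)*D - 489*I = (-6 + (-130/9 - 5*D*I/9))*D - 489*I = (-184/9 - 5*D*I/9)*D - 489*I = D*(-184/9 - 5*D*I/9) - 489*I = -489*I + D*(-184/9 - 5*D*I/9))
C(X, s) = (19 + s)*(-2/7 + s + X/7) (C(X, s) = (s + 19)*((-2/7 + X/7) + s) = (19 + s)*(-2/7 + s + X/7))
C(-309, 346) - v(110, 191) = (-38/7 + 346² + (19/7)*(-309) + (131/7)*346 + (⅐)*(-309)*346) - (-489*191 - ⅑*110*(184 + 5*110*191)) = (-38/7 + 119716 - 5871/7 + 45326/7 - 106914/7) - (-93399 - ⅑*110*(184 + 105050)) = 770515/7 - (-93399 - ⅑*110*105234) = 770515/7 - (-93399 - 3858580/3) = 770515/7 - 1*(-4138777/3) = 770515/7 + 4138777/3 = 31282984/21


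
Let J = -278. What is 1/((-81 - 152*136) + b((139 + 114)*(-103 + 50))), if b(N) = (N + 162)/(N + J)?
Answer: -13687/284033064 ≈ -4.8188e-5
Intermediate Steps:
b(N) = (162 + N)/(-278 + N) (b(N) = (N + 162)/(N - 278) = (162 + N)/(-278 + N))
1/((-81 - 152*136) + b((139 + 114)*(-103 + 50))) = 1/((-81 - 152*136) + (162 + (139 + 114)*(-103 + 50))/(-278 + (139 + 114)*(-103 + 50))) = 1/((-81 - 20672) + (162 + 253*(-53))/(-278 + 253*(-53))) = 1/(-20753 + (162 - 13409)/(-278 - 13409)) = 1/(-20753 - 13247/(-13687)) = 1/(-20753 - 1/13687*(-13247)) = 1/(-20753 + 13247/13687) = 1/(-284033064/13687) = -13687/284033064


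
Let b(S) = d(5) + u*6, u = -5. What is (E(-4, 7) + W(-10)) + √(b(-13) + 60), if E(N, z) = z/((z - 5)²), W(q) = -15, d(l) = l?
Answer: -53/4 + √35 ≈ -7.3339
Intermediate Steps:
b(S) = -25 (b(S) = 5 - 5*6 = 5 - 30 = -25)
E(N, z) = z/(-5 + z)² (E(N, z) = z/((-5 + z)²) = z/(-5 + z)²)
(E(-4, 7) + W(-10)) + √(b(-13) + 60) = (7/(-5 + 7)² - 15) + √(-25 + 60) = (7/2² - 15) + √35 = (7*(¼) - 15) + √35 = (7/4 - 15) + √35 = -53/4 + √35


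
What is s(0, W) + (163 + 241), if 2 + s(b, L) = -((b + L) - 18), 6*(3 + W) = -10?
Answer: 1274/3 ≈ 424.67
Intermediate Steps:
W = -14/3 (W = -3 + (⅙)*(-10) = -3 - 5/3 = -14/3 ≈ -4.6667)
s(b, L) = 16 - L - b (s(b, L) = -2 - ((b + L) - 18) = -2 - ((L + b) - 18) = -2 - (-18 + L + b) = -2 + (18 - L - b) = 16 - L - b)
s(0, W) + (163 + 241) = (16 - 1*(-14/3) - 1*0) + (163 + 241) = (16 + 14/3 + 0) + 404 = 62/3 + 404 = 1274/3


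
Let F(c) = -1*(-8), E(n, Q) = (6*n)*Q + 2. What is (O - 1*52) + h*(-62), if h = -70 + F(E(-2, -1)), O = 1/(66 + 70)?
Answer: 515713/136 ≈ 3792.0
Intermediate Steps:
E(n, Q) = 2 + 6*Q*n (E(n, Q) = 6*Q*n + 2 = 2 + 6*Q*n)
F(c) = 8
O = 1/136 ≈ 0.0073529
h = -62 (h = -70 + 8 = -62)
(O - 1*52) + h*(-62) = (1/136 - 1*52) - 62*(-62) = (1/136 - 52) + 3844 = -7071/136 + 3844 = 515713/136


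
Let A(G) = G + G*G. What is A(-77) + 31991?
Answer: 37843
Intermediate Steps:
A(G) = G + G²
A(-77) + 31991 = -77*(1 - 77) + 31991 = -77*(-76) + 31991 = 5852 + 31991 = 37843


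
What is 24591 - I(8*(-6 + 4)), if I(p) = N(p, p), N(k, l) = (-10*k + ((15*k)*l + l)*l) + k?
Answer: 85631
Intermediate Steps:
N(k, l) = -9*k + l*(l + 15*k*l) (N(k, l) = (-10*k + (15*k*l + l)*l) + k = (-10*k + (l + 15*k*l)*l) + k = (-10*k + l*(l + 15*k*l)) + k = -9*k + l*(l + 15*k*l))
I(p) = p**2 - 9*p + 15*p**3 (I(p) = p**2 - 9*p + 15*p*p**2 = p**2 - 9*p + 15*p**3)
24591 - I(8*(-6 + 4)) = 24591 - 8*(-6 + 4)*(-9 + 8*(-6 + 4) + 15*(8*(-6 + 4))**2) = 24591 - 8*(-2)*(-9 + 8*(-2) + 15*(8*(-2))**2) = 24591 - (-16)*(-9 - 16 + 15*(-16)**2) = 24591 - (-16)*(-9 - 16 + 15*256) = 24591 - (-16)*(-9 - 16 + 3840) = 24591 - (-16)*3815 = 24591 - 1*(-61040) = 24591 + 61040 = 85631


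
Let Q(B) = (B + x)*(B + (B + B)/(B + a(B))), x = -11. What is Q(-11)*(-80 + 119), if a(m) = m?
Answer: 8580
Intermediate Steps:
Q(B) = (1 + B)*(-11 + B) (Q(B) = (B - 11)*(B + (B + B)/(B + B)) = (-11 + B)*(B + (2*B)/((2*B))) = (-11 + B)*(B + (2*B)*(1/(2*B))) = (-11 + B)*(B + 1) = (-11 + B)*(1 + B) = (1 + B)*(-11 + B))
Q(-11)*(-80 + 119) = (-11 + (-11)**2 - 10*(-11))*(-80 + 119) = (-11 + 121 + 110)*39 = 220*39 = 8580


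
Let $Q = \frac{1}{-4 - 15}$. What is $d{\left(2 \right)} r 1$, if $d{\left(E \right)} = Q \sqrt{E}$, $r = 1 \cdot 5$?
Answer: $- \frac{5 \sqrt{2}}{19} \approx -0.37216$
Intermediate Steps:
$Q = - \frac{1}{19}$ ($Q = \frac{1}{-19} = - \frac{1}{19} \approx -0.052632$)
$r = 5$
$d{\left(E \right)} = - \frac{\sqrt{E}}{19}$
$d{\left(2 \right)} r 1 = - \frac{\sqrt{2}}{19} \cdot 5 \cdot 1 = - \frac{\sqrt{2}}{19} \cdot 5 = - \frac{5 \sqrt{2}}{19}$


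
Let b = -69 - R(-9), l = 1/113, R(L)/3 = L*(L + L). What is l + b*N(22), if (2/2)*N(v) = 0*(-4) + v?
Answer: -1379729/113 ≈ -12210.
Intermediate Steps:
N(v) = v (N(v) = 0*(-4) + v = 0 + v = v)
R(L) = 6*L² (R(L) = 3*(L*(L + L)) = 3*(L*(2*L)) = 3*(2*L²) = 6*L²)
l = 1/113 ≈ 0.0088496
b = -555 (b = -69 - 6*(-9)² = -69 - 6*81 = -69 - 1*486 = -69 - 486 = -555)
l + b*N(22) = 1/113 - 555*22 = 1/113 - 12210 = -1379729/113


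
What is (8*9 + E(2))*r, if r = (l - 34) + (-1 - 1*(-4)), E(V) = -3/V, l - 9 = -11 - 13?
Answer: -3243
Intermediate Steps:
l = -15 (l = 9 + (-11 - 13) = 9 - 24 = -15)
r = -46 (r = (-15 - 34) + (-1 - 1*(-4)) = -49 + (-1 + 4) = -49 + 3 = -46)
(8*9 + E(2))*r = (8*9 - 3/2)*(-46) = (72 - 3*½)*(-46) = (72 - 3/2)*(-46) = (141/2)*(-46) = -3243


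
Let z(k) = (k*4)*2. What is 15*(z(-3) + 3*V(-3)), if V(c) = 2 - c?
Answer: -135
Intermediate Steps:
z(k) = 8*k (z(k) = (4*k)*2 = 8*k)
15*(z(-3) + 3*V(-3)) = 15*(8*(-3) + 3*(2 - 1*(-3))) = 15*(-24 + 3*(2 + 3)) = 15*(-24 + 3*5) = 15*(-24 + 15) = 15*(-9) = -135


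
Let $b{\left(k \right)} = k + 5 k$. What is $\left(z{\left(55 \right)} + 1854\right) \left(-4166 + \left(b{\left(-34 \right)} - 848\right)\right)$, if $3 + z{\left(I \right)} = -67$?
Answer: $-9308912$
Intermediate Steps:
$b{\left(k \right)} = 6 k$
$z{\left(I \right)} = -70$ ($z{\left(I \right)} = -3 - 67 = -70$)
$\left(z{\left(55 \right)} + 1854\right) \left(-4166 + \left(b{\left(-34 \right)} - 848\right)\right) = \left(-70 + 1854\right) \left(-4166 + \left(6 \left(-34\right) - 848\right)\right) = 1784 \left(-4166 - 1052\right) = 1784 \left(-5218\right) = -9308912$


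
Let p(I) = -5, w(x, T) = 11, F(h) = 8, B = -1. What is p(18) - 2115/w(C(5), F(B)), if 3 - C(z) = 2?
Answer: -2170/11 ≈ -197.27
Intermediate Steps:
C(z) = 1 (C(z) = 3 - 1*2 = 3 - 2 = 1)
p(18) - 2115/w(C(5), F(B)) = -5 - 2115/11 = -2170/11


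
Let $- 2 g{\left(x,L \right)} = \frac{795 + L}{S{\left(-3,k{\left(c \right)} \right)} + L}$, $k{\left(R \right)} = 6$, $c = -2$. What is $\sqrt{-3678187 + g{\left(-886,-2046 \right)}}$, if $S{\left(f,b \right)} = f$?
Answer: $\frac{i \sqrt{6863335671394}}{1366} \approx 1917.9 i$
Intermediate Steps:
$g{\left(x,L \right)} = - \frac{795 + L}{2 \left(-3 + L\right)}$ ($g{\left(x,L \right)} = - \frac{\left(795 + L\right) \frac{1}{-3 + L}}{2} = - \frac{\frac{1}{-3 + L} \left(795 + L\right)}{2} = - \frac{795 + L}{2 \left(-3 + L\right)}$)
$\sqrt{-3678187 + g{\left(-886,-2046 \right)}} = \sqrt{-3678187 + \frac{-795 - -2046}{2 \left(-3 - 2046\right)}} = \sqrt{-3678187 + \frac{-795 + 2046}{2 \left(-2049\right)}} = \sqrt{-3678187 + \frac{1}{2} \left(- \frac{1}{2049}\right) 1251} = \sqrt{-3678187 - \frac{417}{1366}} = \sqrt{- \frac{5024403859}{1366}} = \frac{i \sqrt{6863335671394}}{1366}$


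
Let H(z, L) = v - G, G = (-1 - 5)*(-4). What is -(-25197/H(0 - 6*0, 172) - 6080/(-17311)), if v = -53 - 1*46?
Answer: -145644369/709751 ≈ -205.20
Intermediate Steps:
G = 24 (G = -6*(-4) = 24)
v = -99 (v = -53 - 46 = -99)
H(z, L) = -123 (H(z, L) = -99 - 1*24 = -99 - 24 = -123)
-(-25197/H(0 - 6*0, 172) - 6080/(-17311)) = -(-25197/(-123) - 6080/(-17311)) = -(-25197*(-1/123) - 6080*(-1/17311)) = -(8399/41 + 6080/17311) = -1*145644369/709751 = -145644369/709751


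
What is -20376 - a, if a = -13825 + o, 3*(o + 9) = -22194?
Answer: 856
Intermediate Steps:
o = -7407 (o = -9 + (1/3)*(-22194) = -9 - 7398 = -7407)
a = -21232 (a = -13825 - 7407 = -21232)
-20376 - a = -20376 - 1*(-21232) = -20376 + 21232 = 856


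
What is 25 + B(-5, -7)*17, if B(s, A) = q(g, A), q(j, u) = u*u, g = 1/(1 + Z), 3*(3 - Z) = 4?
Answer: 858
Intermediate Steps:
Z = 5/3 (Z = 3 - ⅓*4 = 3 - 4/3 = 5/3 ≈ 1.6667)
g = 3/8 (g = 1/(1 + 5/3) = 1/(8/3) = 3/8 ≈ 0.37500)
q(j, u) = u²
B(s, A) = A²
25 + B(-5, -7)*17 = 25 + (-7)²*17 = 25 + 49*17 = 25 + 833 = 858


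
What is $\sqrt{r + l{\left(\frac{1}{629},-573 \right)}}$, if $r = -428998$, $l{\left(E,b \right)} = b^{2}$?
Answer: $i \sqrt{100669} \approx 317.28 i$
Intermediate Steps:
$\sqrt{r + l{\left(\frac{1}{629},-573 \right)}} = \sqrt{-428998 + \left(-573\right)^{2}} = \sqrt{-428998 + 328329} = \sqrt{-100669} = i \sqrt{100669}$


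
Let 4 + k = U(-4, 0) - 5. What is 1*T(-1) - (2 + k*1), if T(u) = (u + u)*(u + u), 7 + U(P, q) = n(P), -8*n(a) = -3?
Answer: 141/8 ≈ 17.625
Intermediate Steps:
n(a) = 3/8 (n(a) = -1/8*(-3) = 3/8)
U(P, q) = -53/8 (U(P, q) = -7 + 3/8 = -53/8)
k = -125/8 (k = -4 + (-53/8 - 5) = -4 - 93/8 = -125/8 ≈ -15.625)
T(u) = 4*u**2 (T(u) = (2*u)*(2*u) = 4*u**2)
1*T(-1) - (2 + k*1) = 1*(4*(-1)**2) - (2 - 125/8*1) = 1*(4*1) - (2 - 125/8) = 1*4 - 1*(-109/8) = 4 + 109/8 = 141/8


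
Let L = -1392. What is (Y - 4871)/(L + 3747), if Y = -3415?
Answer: -2762/785 ≈ -3.5185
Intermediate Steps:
(Y - 4871)/(L + 3747) = (-3415 - 4871)/(-1392 + 3747) = -8286/2355 = -8286*1/2355 = -2762/785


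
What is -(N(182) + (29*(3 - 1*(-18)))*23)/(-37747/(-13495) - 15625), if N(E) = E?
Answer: 191480555/210821628 ≈ 0.90826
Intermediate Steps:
-(N(182) + (29*(3 - 1*(-18)))*23)/(-37747/(-13495) - 15625) = -(182 + (29*(3 - 1*(-18)))*23)/(-37747/(-13495) - 15625) = -(182 + (29*(3 + 18))*23)/(-37747*(-1/13495) - 15625) = -(182 + (29*21)*23)/(37747/13495 - 15625) = -(182 + 609*23)/(-210821628/13495) = -(182 + 14007)*(-13495)/210821628 = -14189*(-13495)/210821628 = -1*(-191480555/210821628) = 191480555/210821628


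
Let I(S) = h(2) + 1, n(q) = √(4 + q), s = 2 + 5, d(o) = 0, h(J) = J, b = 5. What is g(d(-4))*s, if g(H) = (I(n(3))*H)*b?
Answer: 0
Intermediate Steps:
s = 7
I(S) = 3 (I(S) = 2 + 1 = 3)
g(H) = 15*H (g(H) = (3*H)*5 = 15*H)
g(d(-4))*s = (15*0)*7 = 0*7 = 0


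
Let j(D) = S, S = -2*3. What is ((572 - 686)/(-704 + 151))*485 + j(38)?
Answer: 51972/553 ≈ 93.982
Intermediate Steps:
S = -6
j(D) = -6
((572 - 686)/(-704 + 151))*485 + j(38) = ((572 - 686)/(-704 + 151))*485 - 6 = -114/(-553)*485 - 6 = -114*(-1/553)*485 - 6 = (114/553)*485 - 6 = 55290/553 - 6 = 51972/553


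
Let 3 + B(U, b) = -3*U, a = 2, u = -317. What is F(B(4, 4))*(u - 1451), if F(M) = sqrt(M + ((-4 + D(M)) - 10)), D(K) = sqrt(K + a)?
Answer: -1768*sqrt(-29 + I*sqrt(13)) ≈ -590.73 - 9539.3*I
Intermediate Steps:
D(K) = sqrt(2 + K) (D(K) = sqrt(K + 2) = sqrt(2 + K))
B(U, b) = -3 - 3*U
F(M) = sqrt(-14 + M + sqrt(2 + M)) (F(M) = sqrt(M + ((-4 + sqrt(2 + M)) - 10)) = sqrt(M + (-14 + sqrt(2 + M))) = sqrt(-14 + M + sqrt(2 + M)))
F(B(4, 4))*(u - 1451) = sqrt(-14 + (-3 - 3*4) + sqrt(2 + (-3 - 3*4)))*(-317 - 1451) = sqrt(-14 + (-3 - 12) + sqrt(2 + (-3 - 12)))*(-1768) = sqrt(-14 - 15 + sqrt(2 - 15))*(-1768) = sqrt(-14 - 15 + sqrt(-13))*(-1768) = sqrt(-14 - 15 + I*sqrt(13))*(-1768) = sqrt(-29 + I*sqrt(13))*(-1768) = -1768*sqrt(-29 + I*sqrt(13))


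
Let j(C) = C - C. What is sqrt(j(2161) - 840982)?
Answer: I*sqrt(840982) ≈ 917.05*I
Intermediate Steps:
j(C) = 0
sqrt(j(2161) - 840982) = sqrt(0 - 840982) = sqrt(-840982) = I*sqrt(840982)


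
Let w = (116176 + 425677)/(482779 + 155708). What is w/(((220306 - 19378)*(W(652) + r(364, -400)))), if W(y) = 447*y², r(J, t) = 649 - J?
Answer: 41681/1875221329552282656 ≈ 2.2227e-14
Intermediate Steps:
w = 541853/638487 ≈ 0.84865
w/(((220306 - 19378)*(W(652) + r(364, -400)))) = 541853/(638487*(((220306 - 19378)*(447*652² + (649 - 1*364))))) = 541853/(638487*((200928*(447*425104 + (649 - 364))))) = 541853/(638487*((200928*(190021488 + 285)))) = 541853/(638487*((200928*190021773))) = (541853/638487)/38180694805344 = (541853/638487)*(1/38180694805344) = 41681/1875221329552282656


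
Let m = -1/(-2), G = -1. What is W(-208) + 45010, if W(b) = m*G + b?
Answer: 89603/2 ≈ 44802.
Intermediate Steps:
m = ½ (m = -1*(-½) = ½ ≈ 0.50000)
W(b) = -½ + b (W(b) = (½)*(-1) + b = -½ + b)
W(-208) + 45010 = (-½ - 208) + 45010 = -417/2 + 45010 = 89603/2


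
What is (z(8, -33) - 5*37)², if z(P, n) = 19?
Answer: 27556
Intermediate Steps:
(z(8, -33) - 5*37)² = (19 - 5*37)² = (19 - 185)² = (-166)² = 27556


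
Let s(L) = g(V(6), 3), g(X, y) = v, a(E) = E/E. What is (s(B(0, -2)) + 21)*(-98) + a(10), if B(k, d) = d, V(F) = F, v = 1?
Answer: -2155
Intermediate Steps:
a(E) = 1
g(X, y) = 1
s(L) = 1
(s(B(0, -2)) + 21)*(-98) + a(10) = (1 + 21)*(-98) + 1 = 22*(-98) + 1 = -2156 + 1 = -2155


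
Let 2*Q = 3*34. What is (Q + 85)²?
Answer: 18496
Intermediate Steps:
Q = 51 (Q = (3*34)/2 = (½)*102 = 51)
(Q + 85)² = (51 + 85)² = 136² = 18496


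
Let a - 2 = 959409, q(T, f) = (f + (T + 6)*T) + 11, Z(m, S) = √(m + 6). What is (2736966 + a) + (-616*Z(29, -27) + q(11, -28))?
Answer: 3696547 - 616*√35 ≈ 3.6929e+6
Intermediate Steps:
Z(m, S) = √(6 + m)
q(T, f) = 11 + f + T*(6 + T) (q(T, f) = (f + (6 + T)*T) + 11 = (f + T*(6 + T)) + 11 = 11 + f + T*(6 + T))
a = 959411 (a = 2 + 959409 = 959411)
(2736966 + a) + (-616*Z(29, -27) + q(11, -28)) = (2736966 + 959411) + (-616*√(6 + 29) + (11 - 28 + 11² + 6*11)) = 3696377 + (-616*√35 + (11 - 28 + 121 + 66)) = 3696377 + (-616*√35 + 170) = 3696377 + (170 - 616*√35) = 3696547 - 616*√35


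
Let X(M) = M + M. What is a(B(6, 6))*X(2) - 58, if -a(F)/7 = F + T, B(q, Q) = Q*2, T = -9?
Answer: -142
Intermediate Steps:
B(q, Q) = 2*Q
a(F) = 63 - 7*F (a(F) = -7*(F - 9) = -7*(-9 + F) = 63 - 7*F)
X(M) = 2*M
a(B(6, 6))*X(2) - 58 = (63 - 14*6)*(2*2) - 58 = (63 - 7*12)*4 - 58 = (63 - 84)*4 - 58 = -21*4 - 58 = -84 - 58 = -142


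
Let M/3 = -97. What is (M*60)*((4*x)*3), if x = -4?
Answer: 838080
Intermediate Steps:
M = -291 (M = 3*(-97) = -291)
(M*60)*((4*x)*3) = (-291*60)*((4*(-4))*3) = -(-279360)*3 = -17460*(-48) = 838080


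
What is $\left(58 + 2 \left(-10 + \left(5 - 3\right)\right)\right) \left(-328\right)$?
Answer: $-13776$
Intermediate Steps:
$\left(58 + 2 \left(-10 + \left(5 - 3\right)\right)\right) \left(-328\right) = \left(58 + 2 \left(-10 + 2\right)\right) \left(-328\right) = \left(58 + 2 \left(-8\right)\right) \left(-328\right) = \left(58 - 16\right) \left(-328\right) = 42 \left(-328\right) = -13776$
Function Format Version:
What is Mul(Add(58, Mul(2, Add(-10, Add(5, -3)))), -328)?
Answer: -13776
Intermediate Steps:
Mul(Add(58, Mul(2, Add(-10, Add(5, -3)))), -328) = Mul(Add(58, Mul(2, Add(-10, 2))), -328) = Mul(Add(58, Mul(2, -8)), -328) = Mul(Add(58, -16), -328) = Mul(42, -328) = -13776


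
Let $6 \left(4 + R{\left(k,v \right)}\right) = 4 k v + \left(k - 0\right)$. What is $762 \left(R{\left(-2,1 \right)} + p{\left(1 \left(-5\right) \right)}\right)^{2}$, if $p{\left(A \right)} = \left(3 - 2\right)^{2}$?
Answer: $\frac{49784}{3} \approx 16595.0$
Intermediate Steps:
$p{\left(A \right)} = 1$ ($p{\left(A \right)} = 1^{2} = 1$)
$R{\left(k,v \right)} = -4 + \frac{k}{6} + \frac{2 k v}{3}$ ($R{\left(k,v \right)} = -4 + \frac{4 k v + \left(k - 0\right)}{6} = -4 + \frac{4 k v + \left(k + 0\right)}{6} = -4 + \frac{4 k v + k}{6} = -4 + \frac{k + 4 k v}{6} = -4 + \left(\frac{k}{6} + \frac{2 k v}{3}\right) = -4 + \frac{k}{6} + \frac{2 k v}{3}$)
$762 \left(R{\left(-2,1 \right)} + p{\left(1 \left(-5\right) \right)}\right)^{2} = 762 \left(\left(-4 + \frac{1}{6} \left(-2\right) + \frac{2}{3} \left(-2\right) 1\right) + 1\right)^{2} = 762 \left(\left(-4 - \frac{1}{3} - \frac{4}{3}\right) + 1\right)^{2} = 762 \left(- \frac{17}{3} + 1\right)^{2} = 762 \left(- \frac{14}{3}\right)^{2} = 762 \cdot \frac{196}{9} = \frac{49784}{3}$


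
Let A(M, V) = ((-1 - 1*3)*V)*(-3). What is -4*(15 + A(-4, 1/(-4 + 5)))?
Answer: -108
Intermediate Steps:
A(M, V) = 12*V (A(M, V) = ((-1 - 3)*V)*(-3) = -4*V*(-3) = 12*V)
-4*(15 + A(-4, 1/(-4 + 5))) = -4*(15 + 12/(-4 + 5)) = -4*(15 + 12/1) = -4*(15 + 12*1) = -4*(15 + 12) = -4*27 = -108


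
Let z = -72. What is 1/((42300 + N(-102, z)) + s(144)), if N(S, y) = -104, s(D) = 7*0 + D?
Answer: 1/42340 ≈ 2.3618e-5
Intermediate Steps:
s(D) = D (s(D) = 0 + D = D)
1/((42300 + N(-102, z)) + s(144)) = 1/((42300 - 104) + 144) = 1/(42196 + 144) = 1/42340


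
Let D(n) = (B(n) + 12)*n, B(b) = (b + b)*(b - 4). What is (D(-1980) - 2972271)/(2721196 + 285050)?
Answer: -5186381077/1002082 ≈ -5175.6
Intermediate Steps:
B(b) = 2*b*(-4 + b) (B(b) = (2*b)*(-4 + b) = 2*b*(-4 + b))
D(n) = n*(12 + 2*n*(-4 + n)) (D(n) = (2*n*(-4 + n) + 12)*n = (12 + 2*n*(-4 + n))*n = n*(12 + 2*n*(-4 + n)))
(D(-1980) - 2972271)/(2721196 + 285050) = (2*(-1980)*(6 - 1980*(-4 - 1980)) - 2972271)/(2721196 + 285050) = (2*(-1980)*(6 - 1980*(-1984)) - 2972271)/3006246 = (2*(-1980)*(6 + 3928320) - 2972271)*(1/3006246) = (2*(-1980)*3928326 - 2972271)*(1/3006246) = (-15556170960 - 2972271)*(1/3006246) = -15559143231*1/3006246 = -5186381077/1002082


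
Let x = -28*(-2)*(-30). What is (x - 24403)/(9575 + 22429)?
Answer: -26083/32004 ≈ -0.81499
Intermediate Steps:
x = -1680 (x = 56*(-30) = -1680)
(x - 24403)/(9575 + 22429) = (-1680 - 24403)/(9575 + 22429) = -26083/32004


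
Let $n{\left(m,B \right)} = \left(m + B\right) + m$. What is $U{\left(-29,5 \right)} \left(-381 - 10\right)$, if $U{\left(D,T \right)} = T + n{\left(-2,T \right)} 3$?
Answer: $-3128$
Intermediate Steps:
$n{\left(m,B \right)} = B + 2 m$ ($n{\left(m,B \right)} = \left(B + m\right) + m = B + 2 m$)
$U{\left(D,T \right)} = -12 + 4 T$ ($U{\left(D,T \right)} = T + \left(T + 2 \left(-2\right)\right) 3 = T + \left(T - 4\right) 3 = T + \left(-4 + T\right) 3 = T + \left(-12 + 3 T\right) = -12 + 4 T$)
$U{\left(-29,5 \right)} \left(-381 - 10\right) = \left(-12 + 4 \cdot 5\right) \left(-381 - 10\right) = \left(-12 + 20\right) \left(-391\right) = 8 \left(-391\right) = -3128$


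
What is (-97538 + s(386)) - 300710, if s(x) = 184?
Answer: -398064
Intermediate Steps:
(-97538 + s(386)) - 300710 = (-97538 + 184) - 300710 = -97354 - 300710 = -398064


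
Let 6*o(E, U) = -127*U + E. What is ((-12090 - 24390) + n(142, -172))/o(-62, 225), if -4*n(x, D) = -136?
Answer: 218676/28637 ≈ 7.6361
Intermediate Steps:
n(x, D) = 34 (n(x, D) = -1/4*(-136) = 34)
o(E, U) = -127*U/6 + E/6 (o(E, U) = (-127*U + E)/6 = (E - 127*U)/6 = -127*U/6 + E/6)
((-12090 - 24390) + n(142, -172))/o(-62, 225) = ((-12090 - 24390) + 34)/(-127/6*225 + (1/6)*(-62)) = (-36480 + 34)/(-9525/2 - 31/3) = -36446/(-28637/6) = -36446*(-6/28637) = 218676/28637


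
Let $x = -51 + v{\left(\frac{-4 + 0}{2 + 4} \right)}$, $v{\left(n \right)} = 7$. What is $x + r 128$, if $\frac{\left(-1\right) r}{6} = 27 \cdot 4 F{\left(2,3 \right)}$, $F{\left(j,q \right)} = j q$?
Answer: $-497708$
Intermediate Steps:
$x = -44$ ($x = -51 + 7 = -44$)
$r = -3888$ ($r = - 6 \cdot 27 \cdot 4 \cdot 2 \cdot 3 = - 6 \cdot 27 \cdot 4 \cdot 6 = - 6 \cdot 27 \cdot 24 = \left(-6\right) 648 = -3888$)
$x + r 128 = -44 - 497664 = -497708$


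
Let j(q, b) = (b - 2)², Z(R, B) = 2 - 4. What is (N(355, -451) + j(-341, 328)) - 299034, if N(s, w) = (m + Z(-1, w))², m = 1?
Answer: -192757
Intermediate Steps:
Z(R, B) = -2
N(s, w) = 1 (N(s, w) = (1 - 2)² = (-1)² = 1)
j(q, b) = (-2 + b)²
(N(355, -451) + j(-341, 328)) - 299034 = (1 + (-2 + 328)²) - 299034 = (1 + 326²) - 299034 = (1 + 106276) - 299034 = 106277 - 299034 = -192757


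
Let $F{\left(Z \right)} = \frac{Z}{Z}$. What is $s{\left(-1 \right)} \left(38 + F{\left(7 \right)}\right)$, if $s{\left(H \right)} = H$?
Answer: $-39$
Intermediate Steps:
$F{\left(Z \right)} = 1$
$s{\left(-1 \right)} \left(38 + F{\left(7 \right)}\right) = - (38 + 1) = \left(-1\right) 39 = -39$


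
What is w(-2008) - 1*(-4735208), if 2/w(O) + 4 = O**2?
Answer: 9546321384241/2016030 ≈ 4.7352e+6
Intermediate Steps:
w(O) = 2/(-4 + O**2)
w(-2008) - 1*(-4735208) = 2/(-4 + (-2008)**2) - 1*(-4735208) = 2/(-4 + 4032064) + 4735208 = 2/4032060 + 4735208 = 2*(1/4032060) + 4735208 = 1/2016030 + 4735208 = 9546321384241/2016030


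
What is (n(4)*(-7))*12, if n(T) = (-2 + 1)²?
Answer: -84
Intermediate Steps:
n(T) = 1 (n(T) = (-1)² = 1)
(n(4)*(-7))*12 = (1*(-7))*12 = -7*12 = -84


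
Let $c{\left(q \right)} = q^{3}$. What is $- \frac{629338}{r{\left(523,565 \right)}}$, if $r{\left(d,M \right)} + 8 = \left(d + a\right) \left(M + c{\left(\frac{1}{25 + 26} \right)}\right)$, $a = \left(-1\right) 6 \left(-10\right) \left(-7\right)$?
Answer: $- \frac{41741157519}{3859281920} \approx -10.816$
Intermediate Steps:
$a = -420$ ($a = \left(-6\right) \left(-10\right) \left(-7\right) = 60 \left(-7\right) = -420$)
$r{\left(d,M \right)} = -8 + \left(-420 + d\right) \left(\frac{1}{132651} + M\right)$ ($r{\left(d,M \right)} = -8 + \left(d - 420\right) \left(M + \left(\frac{1}{25 + 26}\right)^{3}\right) = -8 + \left(-420 + d\right) \left(M + \left(\frac{1}{51}\right)^{3}\right) = -8 + \left(-420 + d\right) \left(M + \frac{1}{132651}\right) = -8 + \left(-420 + d\right) \left(\frac{1}{132651} + M\right)$)
$- \frac{629338}{r{\left(523,565 \right)}} = - \frac{629338}{- \frac{353876}{44217} - 237300 + \frac{1}{132651} \cdot 523 + 565 \cdot 523} = - \frac{629338}{- \frac{353876}{44217} - 237300 + \frac{523}{132651} + 295495} = - \frac{629338}{\frac{7718563840}{132651}} = \left(-629338\right) \frac{132651}{7718563840} = - \frac{41741157519}{3859281920}$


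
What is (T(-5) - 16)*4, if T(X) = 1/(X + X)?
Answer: -322/5 ≈ -64.400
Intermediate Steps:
T(X) = 1/(2*X)
(T(-5) - 16)*4 = ((½)/(-5) - 16)*4 = ((½)*(-⅕) - 16)*4 = (-⅒ - 16)*4 = -161/10*4 = -322/5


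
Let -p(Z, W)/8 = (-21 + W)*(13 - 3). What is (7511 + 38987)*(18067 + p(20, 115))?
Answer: 490414406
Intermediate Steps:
p(Z, W) = 1680 - 80*W (p(Z, W) = -8*(-21 + W)*(13 - 3) = -8*(-21 + W)*10 = -8*(-210 + 10*W) = 1680 - 80*W)
(7511 + 38987)*(18067 + p(20, 115)) = (7511 + 38987)*(18067 + (1680 - 80*115)) = 46498*(18067 + (1680 - 9200)) = 46498*(18067 - 7520) = 46498*10547 = 490414406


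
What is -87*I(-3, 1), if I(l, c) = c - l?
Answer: -348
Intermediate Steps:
-87*I(-3, 1) = -87*(1 - 1*(-3)) = -87*(1 + 3) = -87*4 = -348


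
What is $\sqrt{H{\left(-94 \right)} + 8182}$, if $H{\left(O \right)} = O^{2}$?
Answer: $\sqrt{17018} \approx 130.45$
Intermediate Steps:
$\sqrt{H{\left(-94 \right)} + 8182} = \sqrt{\left(-94\right)^{2} + 8182} = \sqrt{8836 + 8182} = \sqrt{17018}$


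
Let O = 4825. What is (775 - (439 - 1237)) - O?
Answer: -3252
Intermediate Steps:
(775 - (439 - 1237)) - O = (775 - (439 - 1237)) - 1*4825 = (775 - 1*(-798)) - 4825 = (775 + 798) - 4825 = 1573 - 4825 = -3252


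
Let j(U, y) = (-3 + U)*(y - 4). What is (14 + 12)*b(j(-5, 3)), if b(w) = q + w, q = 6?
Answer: 364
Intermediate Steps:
j(U, y) = (-4 + y)*(-3 + U) (j(U, y) = (-3 + U)*(-4 + y) = (-4 + y)*(-3 + U))
b(w) = 6 + w
(14 + 12)*b(j(-5, 3)) = (14 + 12)*(6 + (12 - 4*(-5) - 3*3 - 5*3)) = 26*(6 + (12 + 20 - 9 - 15)) = 26*(6 + 8) = 26*14 = 364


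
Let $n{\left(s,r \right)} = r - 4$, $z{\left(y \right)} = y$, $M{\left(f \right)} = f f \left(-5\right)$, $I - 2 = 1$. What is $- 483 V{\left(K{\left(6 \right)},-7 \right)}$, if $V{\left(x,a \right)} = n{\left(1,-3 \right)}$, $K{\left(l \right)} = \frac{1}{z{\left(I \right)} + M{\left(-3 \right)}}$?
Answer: $3381$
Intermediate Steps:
$I = 3$ ($I = 2 + 1 = 3$)
$M{\left(f \right)} = - 5 f^{2}$ ($M{\left(f \right)} = f^{2} \left(-5\right) = - 5 f^{2}$)
$n{\left(s,r \right)} = -4 + r$
$K{\left(l \right)} = - \frac{1}{42}$ ($K{\left(l \right)} = \frac{1}{3 - 5 \left(-3\right)^{2}} = \frac{1}{3 - 45} = \frac{1}{-42} = - \frac{1}{42}$)
$V{\left(x,a \right)} = -7$ ($V{\left(x,a \right)} = -4 - 3 = -7$)
$- 483 V{\left(K{\left(6 \right)},-7 \right)} = \left(-483\right) \left(-7\right) = 3381$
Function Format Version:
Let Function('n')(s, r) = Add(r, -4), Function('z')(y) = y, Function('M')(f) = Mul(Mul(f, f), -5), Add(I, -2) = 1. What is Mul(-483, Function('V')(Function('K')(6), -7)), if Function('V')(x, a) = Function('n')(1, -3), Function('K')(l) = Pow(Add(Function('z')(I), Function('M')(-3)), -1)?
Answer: 3381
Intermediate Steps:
I = 3 (I = Add(2, 1) = 3)
Function('M')(f) = Mul(-5, Pow(f, 2)) (Function('M')(f) = Mul(Pow(f, 2), -5) = Mul(-5, Pow(f, 2)))
Function('n')(s, r) = Add(-4, r)
Function('K')(l) = Rational(-1, 42) (Function('K')(l) = Pow(Add(3, Mul(-5, Pow(-3, 2))), -1) = Pow(Add(3, Mul(-5, 9)), -1) = Pow(Add(3, -45), -1) = Pow(-42, -1) = Rational(-1, 42))
Function('V')(x, a) = -7 (Function('V')(x, a) = Add(-4, -3) = -7)
Mul(-483, Function('V')(Function('K')(6), -7)) = Mul(-483, -7) = 3381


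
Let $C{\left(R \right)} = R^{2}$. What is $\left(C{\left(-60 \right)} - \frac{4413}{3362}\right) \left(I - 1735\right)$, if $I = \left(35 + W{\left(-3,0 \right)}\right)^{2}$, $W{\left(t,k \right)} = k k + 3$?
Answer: $- \frac{3520747017}{3362} \approx -1.0472 \cdot 10^{6}$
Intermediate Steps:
$W{\left(t,k \right)} = 3 + k^{2}$ ($W{\left(t,k \right)} = k^{2} + 3 = 3 + k^{2}$)
$I = 1444$ ($I = \left(35 + \left(3 + 0^{2}\right)\right)^{2} = \left(35 + \left(3 + 0\right)\right)^{2} = \left(35 + 3\right)^{2} = 38^{2} = 1444$)
$\left(C{\left(-60 \right)} - \frac{4413}{3362}\right) \left(I - 1735\right) = \left(\left(-60\right)^{2} - \frac{4413}{3362}\right) \left(1444 - 1735\right) = \left(3600 - \frac{4413}{3362}\right) \left(-291\right) = \frac{12098787}{3362} \left(-291\right) = - \frac{3520747017}{3362}$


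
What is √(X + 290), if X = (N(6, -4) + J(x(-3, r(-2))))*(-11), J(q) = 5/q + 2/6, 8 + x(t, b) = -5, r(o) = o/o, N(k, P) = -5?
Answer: √525603/39 ≈ 18.589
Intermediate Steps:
r(o) = 1
x(t, b) = -13 (x(t, b) = -8 - 5 = -13)
J(q) = ⅓ + 5/q (J(q) = 5/q + 2*(⅙) = 5/q + ⅓ = ⅓ + 5/q)
X = 2167/39 (X = (-5 + (⅓)*(15 - 13)/(-13))*(-11) = (-5 + (⅓)*(-1/13)*2)*(-11) = (-5 - 2/39)*(-11) = -197/39*(-11) = 2167/39 ≈ 55.564)
√(X + 290) = √(2167/39 + 290) = √(13477/39) = √525603/39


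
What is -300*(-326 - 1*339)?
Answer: 199500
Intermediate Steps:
-300*(-326 - 1*339) = -300*(-326 - 339) = -300*(-665) = 199500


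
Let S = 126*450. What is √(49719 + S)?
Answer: √106419 ≈ 326.22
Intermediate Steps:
S = 56700
√(49719 + S) = √(49719 + 56700) = √106419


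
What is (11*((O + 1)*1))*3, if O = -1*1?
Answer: 0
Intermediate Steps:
O = -1
(11*((O + 1)*1))*3 = (11*((-1 + 1)*1))*3 = (11*(0*1))*3 = (11*0)*3 = 0*3 = 0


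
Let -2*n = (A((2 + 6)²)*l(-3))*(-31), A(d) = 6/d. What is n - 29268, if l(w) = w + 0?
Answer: -1873431/64 ≈ -29272.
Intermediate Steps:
l(w) = w
n = -279/64 (n = -(6/((2 + 6)²))*(-3)*(-31)/2 = -(6/(8²))*(-3)*(-31)/2 = -(6/64)*(-3)*(-31)/2 = -(6*(1/64))*(-3)*(-31)/2 = -(3/32)*(-3)*(-31)/2 = -(-9)*(-31)/64 = -½*279/32 = -279/64 ≈ -4.3594)
n - 29268 = -279/64 - 29268 = -1873431/64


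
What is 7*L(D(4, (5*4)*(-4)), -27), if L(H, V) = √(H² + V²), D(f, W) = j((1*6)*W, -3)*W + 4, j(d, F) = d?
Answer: 7*√1474867945 ≈ 2.6883e+5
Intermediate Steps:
D(f, W) = 4 + 6*W² (D(f, W) = ((1*6)*W)*W + 4 = (6*W)*W + 4 = 6*W² + 4 = 4 + 6*W²)
7*L(D(4, (5*4)*(-4)), -27) = 7*√((4 + 6*((5*4)*(-4))²)² + (-27)²) = 7*√((4 + 6*(20*(-4))²)² + 729) = 7*√((4 + 6*(-80)²)² + 729) = 7*√((4 + 6*6400)² + 729) = 7*√((4 + 38400)² + 729) = 7*√(38404² + 729) = 7*√(1474867216 + 729) = 7*√1474867945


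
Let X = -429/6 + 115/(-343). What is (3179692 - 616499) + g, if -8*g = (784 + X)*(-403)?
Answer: 14263686819/5488 ≈ 2.5991e+6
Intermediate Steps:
X = -49279/686 (X = -429*⅙ + 115*(-1/343) = -143/2 - 115/343 = -49279/686 ≈ -71.835)
g = 196883635/5488 (g = -(784 - 49279/686)*(-403)/8 = -488545*(-403)/5488 = -⅛*(-196883635/686) = 196883635/5488 ≈ 35875.)
(3179692 - 616499) + g = (3179692 - 616499) + 196883635/5488 = 2563193 + 196883635/5488 = 14263686819/5488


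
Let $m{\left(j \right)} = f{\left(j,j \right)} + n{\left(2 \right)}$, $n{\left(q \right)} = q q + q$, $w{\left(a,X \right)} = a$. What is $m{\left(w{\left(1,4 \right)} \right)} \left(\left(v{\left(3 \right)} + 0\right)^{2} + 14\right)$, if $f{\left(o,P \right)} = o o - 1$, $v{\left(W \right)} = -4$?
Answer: $180$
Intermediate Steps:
$f{\left(o,P \right)} = -1 + o^{2}$ ($f{\left(o,P \right)} = o^{2} - 1 = -1 + o^{2}$)
$n{\left(q \right)} = q + q^{2}$ ($n{\left(q \right)} = q^{2} + q = q + q^{2}$)
$m{\left(j \right)} = 5 + j^{2}$ ($m{\left(j \right)} = \left(-1 + j^{2}\right) + 2 \left(1 + 2\right) = \left(-1 + j^{2}\right) + 2 \cdot 3 = \left(-1 + j^{2}\right) + 6 = 5 + j^{2}$)
$m{\left(w{\left(1,4 \right)} \right)} \left(\left(v{\left(3 \right)} + 0\right)^{2} + 14\right) = \left(5 + 1^{2}\right) \left(\left(-4 + 0\right)^{2} + 14\right) = \left(5 + 1\right) \left(\left(-4\right)^{2} + 14\right) = 6 \left(16 + 14\right) = 6 \cdot 30 = 180$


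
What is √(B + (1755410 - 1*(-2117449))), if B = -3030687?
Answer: 2*√210543 ≈ 917.70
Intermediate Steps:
√(B + (1755410 - 1*(-2117449))) = √(-3030687 + (1755410 - 1*(-2117449))) = √(-3030687 + (1755410 + 2117449)) = √(-3030687 + 3872859) = √842172 = 2*√210543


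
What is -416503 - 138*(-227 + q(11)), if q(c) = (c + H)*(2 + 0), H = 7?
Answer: -390145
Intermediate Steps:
q(c) = 14 + 2*c (q(c) = (c + 7)*(2 + 0) = (7 + c)*2 = 14 + 2*c)
-416503 - 138*(-227 + q(11)) = -416503 - 138*(-227 + (14 + 2*11)) = -416503 - 138*(-227 + (14 + 22)) = -416503 - 138*(-227 + 36) = -416503 - 138*(-191) = -416503 + 26358 = -390145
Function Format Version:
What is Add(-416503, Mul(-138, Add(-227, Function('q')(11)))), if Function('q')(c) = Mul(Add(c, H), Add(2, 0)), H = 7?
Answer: -390145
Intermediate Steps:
Function('q')(c) = Add(14, Mul(2, c)) (Function('q')(c) = Mul(Add(c, 7), Add(2, 0)) = Mul(Add(7, c), 2) = Add(14, Mul(2, c)))
Add(-416503, Mul(-138, Add(-227, Function('q')(11)))) = Add(-416503, Mul(-138, Add(-227, Add(14, Mul(2, 11))))) = Add(-416503, Mul(-138, Add(-227, Add(14, 22)))) = Add(-416503, Mul(-138, Add(-227, 36))) = Add(-416503, Mul(-138, -191)) = Add(-416503, 26358) = -390145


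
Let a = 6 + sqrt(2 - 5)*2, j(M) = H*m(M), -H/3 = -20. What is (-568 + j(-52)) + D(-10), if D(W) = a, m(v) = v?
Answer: -3682 + 2*I*sqrt(3) ≈ -3682.0 + 3.4641*I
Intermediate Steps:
H = 60 (H = -3*(-20) = 60)
j(M) = 60*M
a = 6 + 2*I*sqrt(3) (a = 6 + sqrt(-3)*2 = 6 + (I*sqrt(3))*2 = 6 + 2*I*sqrt(3) ≈ 6.0 + 3.4641*I)
D(W) = 6 + 2*I*sqrt(3)
(-568 + j(-52)) + D(-10) = (-568 + 60*(-52)) + (6 + 2*I*sqrt(3)) = (-568 - 3120) + (6 + 2*I*sqrt(3)) = -3688 + (6 + 2*I*sqrt(3)) = -3682 + 2*I*sqrt(3)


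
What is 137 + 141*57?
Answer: 8174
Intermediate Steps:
137 + 141*57 = 137 + 8037 = 8174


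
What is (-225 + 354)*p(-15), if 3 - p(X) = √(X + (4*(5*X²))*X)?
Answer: 387 - 129*I*√67515 ≈ 387.0 - 33519.0*I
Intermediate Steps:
p(X) = 3 - √(X + 20*X³) (p(X) = 3 - √(X + (4*(5*X²))*X) = 3 - √(X + (20*X²)*X) = 3 - √(X + 20*X³))
(-225 + 354)*p(-15) = (-225 + 354)*(3 - √(-15 + 20*(-15)³)) = 129*(3 - √(-15 + 20*(-3375))) = 129*(3 - √(-15 - 67500)) = 129*(3 - √(-67515)) = 129*(3 - I*√67515) = 387 - 129*I*√67515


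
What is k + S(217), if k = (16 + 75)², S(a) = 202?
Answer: 8483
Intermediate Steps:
k = 8281 (k = 91² = 8281)
k + S(217) = 8281 + 202 = 8483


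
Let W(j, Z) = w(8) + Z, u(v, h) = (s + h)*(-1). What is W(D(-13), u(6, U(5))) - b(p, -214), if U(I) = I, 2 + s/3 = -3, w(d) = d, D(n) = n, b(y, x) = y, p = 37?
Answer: -19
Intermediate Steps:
s = -15 (s = -6 + 3*(-3) = -6 - 9 = -15)
u(v, h) = 15 - h (u(v, h) = (-15 + h)*(-1) = 15 - h)
W(j, Z) = 8 + Z
W(D(-13), u(6, U(5))) - b(p, -214) = (8 + (15 - 1*5)) - 1*37 = (8 + (15 - 5)) - 37 = (8 + 10) - 37 = 18 - 37 = -19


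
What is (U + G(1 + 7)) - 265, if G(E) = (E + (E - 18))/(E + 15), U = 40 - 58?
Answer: -6511/23 ≈ -283.09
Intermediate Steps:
U = -18
G(E) = (-18 + 2*E)/(15 + E) (G(E) = (E + (-18 + E))/(15 + E) = (-18 + 2*E)/(15 + E))
(U + G(1 + 7)) - 265 = (-18 + 2*(-9 + (1 + 7))/(15 + (1 + 7))) - 265 = (-18 + 2*(-9 + 8)/(15 + 8)) - 265 = (-18 + 2*(-1)/23) - 265 = (-18 + 2*(1/23)*(-1)) - 265 = (-18 - 2/23) - 265 = -416/23 - 265 = -6511/23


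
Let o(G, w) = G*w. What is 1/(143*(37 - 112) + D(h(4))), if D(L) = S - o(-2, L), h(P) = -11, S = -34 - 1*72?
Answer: -1/10853 ≈ -9.2140e-5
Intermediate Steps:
S = -106 (S = -34 - 72 = -106)
D(L) = -106 + 2*L (D(L) = -106 - (-2)*L = -106 + 2*L)
1/(143*(37 - 112) + D(h(4))) = 1/(143*(37 - 112) + (-106 + 2*(-11))) = 1/(143*(-75) + (-106 - 22)) = 1/(-10725 - 128) = 1/(-10853) = -1/10853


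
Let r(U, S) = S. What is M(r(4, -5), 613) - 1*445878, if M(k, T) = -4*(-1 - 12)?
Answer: -445826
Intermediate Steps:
M(k, T) = 52 (M(k, T) = -4*(-13) = 52)
M(r(4, -5), 613) - 1*445878 = 52 - 1*445878 = 52 - 445878 = -445826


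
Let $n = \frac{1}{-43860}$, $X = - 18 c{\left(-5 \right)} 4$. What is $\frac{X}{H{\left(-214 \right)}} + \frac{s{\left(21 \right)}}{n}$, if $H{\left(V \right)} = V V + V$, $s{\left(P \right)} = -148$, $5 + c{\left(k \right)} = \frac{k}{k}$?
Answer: $\frac{49314254208}{7597} \approx 6.4913 \cdot 10^{6}$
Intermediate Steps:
$c{\left(k \right)} = -4$ ($c{\left(k \right)} = -5 + \frac{k}{k} = -5 + 1 = -4$)
$X = 288$ ($X = \left(-18\right) \left(-4\right) 4 = 72 \cdot 4 = 288$)
$n = - \frac{1}{43860} \approx -2.28 \cdot 10^{-5}$
$H{\left(V \right)} = V + V^{2}$ ($H{\left(V \right)} = V^{2} + V = V + V^{2}$)
$\frac{X}{H{\left(-214 \right)}} + \frac{s{\left(21 \right)}}{n} = \frac{288}{\left(-214\right) \left(1 - 214\right)} - \frac{148}{- \frac{1}{43860}} = \frac{288}{\left(-214\right) \left(-213\right)} - -6491280 = \frac{288}{45582} + 6491280 = 288 \cdot \frac{1}{45582} + 6491280 = \frac{48}{7597} + 6491280 = \frac{49314254208}{7597}$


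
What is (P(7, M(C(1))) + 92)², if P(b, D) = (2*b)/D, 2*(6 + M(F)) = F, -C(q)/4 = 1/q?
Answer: 130321/16 ≈ 8145.1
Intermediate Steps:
C(q) = -4/q
M(F) = -6 + F/2
P(b, D) = 2*b/D
(P(7, M(C(1))) + 92)² = (2*7/(-6 + (-4/1)/2) + 92)² = (2*7/(-6 + (-4*1)/2) + 92)² = (2*7/(-6 + (½)*(-4)) + 92)² = (2*7/(-6 - 2) + 92)² = (2*7/(-8) + 92)² = (2*7*(-⅛) + 92)² = (-7/4 + 92)² = (361/4)² = 130321/16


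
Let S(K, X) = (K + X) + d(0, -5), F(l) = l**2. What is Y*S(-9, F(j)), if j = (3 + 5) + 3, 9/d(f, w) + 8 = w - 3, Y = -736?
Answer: -82018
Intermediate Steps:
d(f, w) = 9/(-11 + w) (d(f, w) = 9/(-8 + (w - 3)) = 9/(-8 + (-3 + w)) = 9/(-11 + w))
j = 11 (j = 8 + 3 = 11)
S(K, X) = -9/16 + K + X (S(K, X) = (K + X) + 9/(-11 - 5) = (K + X) + 9/(-16) = (K + X) + 9*(-1/16) = (K + X) - 9/16 = -9/16 + K + X)
Y*S(-9, F(j)) = -736*(-9/16 - 9 + 11**2) = -736*(-9/16 - 9 + 121) = -736*1783/16 = -82018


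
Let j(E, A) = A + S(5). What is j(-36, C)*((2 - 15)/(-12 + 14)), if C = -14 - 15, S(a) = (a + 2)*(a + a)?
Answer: -533/2 ≈ -266.50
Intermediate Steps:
S(a) = 2*a*(2 + a) (S(a) = (2 + a)*(2*a) = 2*a*(2 + a))
C = -29
j(E, A) = 70 + A (j(E, A) = A + 2*5*(2 + 5) = A + 2*5*7 = A + 70 = 70 + A)
j(-36, C)*((2 - 15)/(-12 + 14)) = (70 - 29)*((2 - 15)/(-12 + 14)) = 41*(-13/2) = -533/2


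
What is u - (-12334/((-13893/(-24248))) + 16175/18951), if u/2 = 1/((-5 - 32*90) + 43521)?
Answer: 12794791910289841/594383320586 ≈ 21526.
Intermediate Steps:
u = 1/20318 (u = 2/((-5 - 32*90) + 43521) = 2/((-5 - 2880) + 43521) = 2/(-2885 + 43521) = 2/40636 = 2*(1/40636) = 1/20318 ≈ 4.9217e-5)
u - (-12334/((-13893/(-24248))) + 16175/18951) = 1/20318 - (-12334/((-13893/(-24248))) + 16175/18951) = 1/20318 - (-12334/((-13893*(-1/24248))) + 16175*(1/18951)) = 1/20318 - (-12334/13893/24248 + 16175/18951) = 1/20318 - (-12334*24248/13893 + 16175/18951) = 1/20318 - (-299074832/13893 + 16175/18951) = 1/20318 - 1*(-629726935773/29254027) = 1/20318 + 629726935773/29254027 = 12794791910289841/594383320586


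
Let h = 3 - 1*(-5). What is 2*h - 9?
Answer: 7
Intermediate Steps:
h = 8 (h = 3 + 5 = 8)
2*h - 9 = 2*8 - 9 = 16 - 9 = 7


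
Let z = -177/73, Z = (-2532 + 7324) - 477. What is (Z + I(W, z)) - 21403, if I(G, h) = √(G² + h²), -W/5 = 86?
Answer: -17088 + √985363429/73 ≈ -16658.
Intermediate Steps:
Z = 4315 (Z = 4792 - 477 = 4315)
W = -430 (W = -5*86 = -430)
z = -177/73 (z = -177*1/73 = -177/73 ≈ -2.4247)
(Z + I(W, z)) - 21403 = (4315 + √((-430)² + (-177/73)²)) - 21403 = (4315 + √(184900 + 31329/5329)) - 21403 = (4315 + √(985363429/5329)) - 21403 = (4315 + √985363429/73) - 21403 = -17088 + √985363429/73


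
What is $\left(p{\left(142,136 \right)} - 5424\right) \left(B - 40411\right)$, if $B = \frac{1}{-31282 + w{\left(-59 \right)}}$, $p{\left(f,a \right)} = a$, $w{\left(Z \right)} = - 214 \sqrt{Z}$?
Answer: $\frac{13105620449893925}{61329093} - \frac{70727 i \sqrt{59}}{61329093} \approx 2.1369 \cdot 10^{8} - 0.0088582 i$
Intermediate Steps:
$B = \frac{1}{-31282 - 214 i \sqrt{59}}$ ($B = \frac{1}{-31282 - 214 \sqrt{-59}} = \frac{1}{-31282 - 214 i \sqrt{59}} \approx -3.1879 \cdot 10^{-5} + 1.6751 \cdot 10^{-6} i$)
$\left(p{\left(142,136 \right)} - 5424\right) \left(B - 40411\right) = \left(136 - 5424\right) \left(\frac{i}{2 \left(- 15641 i + 107 \sqrt{59}\right)} - 40411\right) = - 5288 \left(-40411 + \frac{i}{2 \left(- 15641 i + 107 \sqrt{59}\right)}\right) = 213693368 - \frac{2644 i}{- 15641 i + 107 \sqrt{59}}$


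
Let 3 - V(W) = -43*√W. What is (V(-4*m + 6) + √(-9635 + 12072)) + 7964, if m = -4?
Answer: 7967 + √2437 + 43*√22 ≈ 8218.0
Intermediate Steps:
V(W) = 3 + 43*√W (V(W) = 3 - (-43)*√W = 3 + 43*√W)
(V(-4*m + 6) + √(-9635 + 12072)) + 7964 = ((3 + 43*√(-4*(-4) + 6)) + √(-9635 + 12072)) + 7964 = ((3 + 43*√(16 + 6)) + √2437) + 7964 = ((3 + 43*√22) + √2437) + 7964 = (3 + √2437 + 43*√22) + 7964 = 7967 + √2437 + 43*√22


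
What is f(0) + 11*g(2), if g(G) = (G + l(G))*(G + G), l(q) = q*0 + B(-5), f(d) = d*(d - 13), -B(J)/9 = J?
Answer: 2068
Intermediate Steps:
B(J) = -9*J
f(d) = d*(-13 + d)
l(q) = 45 (l(q) = q*0 - 9*(-5) = 0 + 45 = 45)
g(G) = 2*G*(45 + G) (g(G) = (G + 45)*(G + G) = (45 + G)*(2*G) = 2*G*(45 + G))
f(0) + 11*g(2) = 0*(-13 + 0) + 11*(2*2*(45 + 2)) = 0*(-13) + 11*(2*2*47) = 0 + 11*188 = 0 + 2068 = 2068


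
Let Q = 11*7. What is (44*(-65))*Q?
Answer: -220220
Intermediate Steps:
Q = 77
(44*(-65))*Q = (44*(-65))*77 = -2860*77 = -220220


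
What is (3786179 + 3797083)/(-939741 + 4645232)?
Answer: 7583262/3705491 ≈ 2.0465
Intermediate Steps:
(3786179 + 3797083)/(-939741 + 4645232) = 7583262/3705491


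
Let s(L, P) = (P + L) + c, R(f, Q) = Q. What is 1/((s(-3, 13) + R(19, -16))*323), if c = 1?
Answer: -1/1615 ≈ -0.00061920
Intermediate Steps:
s(L, P) = 1 + L + P (s(L, P) = (P + L) + 1 = (L + P) + 1 = 1 + L + P)
1/((s(-3, 13) + R(19, -16))*323) = 1/(((1 - 3 + 13) - 16)*323) = 1/((11 - 16)*323) = 1/(-5*323) = 1/(-1615) = -1/1615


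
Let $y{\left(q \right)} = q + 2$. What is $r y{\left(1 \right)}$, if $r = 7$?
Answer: $21$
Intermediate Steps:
$y{\left(q \right)} = 2 + q$
$r y{\left(1 \right)} = 7 \left(2 + 1\right) = 7 \cdot 3 = 21$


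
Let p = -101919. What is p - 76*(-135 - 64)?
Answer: -86795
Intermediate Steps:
p - 76*(-135 - 64) = -101919 - 76*(-135 - 64) = -101919 - 76*(-199) = -101919 - 1*(-15124) = -101919 + 15124 = -86795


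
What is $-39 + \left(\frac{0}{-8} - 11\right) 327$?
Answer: $-3636$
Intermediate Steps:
$-39 + \left(\frac{0}{-8} - 11\right) 327 = -39 + \left(0 \left(- \frac{1}{8}\right) - 11\right) 327 = -39 + \left(0 - 11\right) 327 = -39 - 3597 = -3636$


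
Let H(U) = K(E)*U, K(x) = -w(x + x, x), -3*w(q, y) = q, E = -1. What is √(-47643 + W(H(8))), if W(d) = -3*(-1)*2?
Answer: 3*I*√5293 ≈ 218.26*I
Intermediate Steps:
w(q, y) = -q/3
K(x) = 2*x/3 (K(x) = -(-1)*(x + x)/3 = -(-1)*2*x/3 = -(-2)*x/3 = 2*x/3)
H(U) = -2*U/3 (H(U) = ((⅔)*(-1))*U = -2*U/3)
W(d) = 6 (W(d) = 3*2 = 6)
√(-47643 + W(H(8))) = √(-47643 + 6) = √(-47637) = 3*I*√5293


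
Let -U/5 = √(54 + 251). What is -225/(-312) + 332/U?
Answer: 75/104 - 332*√305/1525 ≈ -3.0809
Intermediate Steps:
U = -5*√305 (U = -5*√(54 + 251) = -5*√305 ≈ -87.321)
-225/(-312) + 332/U = -225/(-312) + 332/((-5*√305)) = -225*(-1/312) + 332*(-√305/1525) = 75/104 - 332*√305/1525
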